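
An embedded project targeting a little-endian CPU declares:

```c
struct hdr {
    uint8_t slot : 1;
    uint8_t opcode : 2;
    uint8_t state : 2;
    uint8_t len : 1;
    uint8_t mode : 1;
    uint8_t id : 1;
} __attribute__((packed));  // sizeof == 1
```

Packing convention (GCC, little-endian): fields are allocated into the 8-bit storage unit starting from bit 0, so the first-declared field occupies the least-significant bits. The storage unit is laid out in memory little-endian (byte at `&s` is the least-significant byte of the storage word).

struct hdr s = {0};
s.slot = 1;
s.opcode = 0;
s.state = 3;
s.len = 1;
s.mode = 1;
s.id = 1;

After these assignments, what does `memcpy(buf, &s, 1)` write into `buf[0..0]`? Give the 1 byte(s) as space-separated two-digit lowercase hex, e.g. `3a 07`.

f9

[0+:1] slot=1 & 0x1 = 0x1; word=0x01
[1+:2] opcode=0 & 0x3 = 0x0; word=0x01
[3+:2] state=3 & 0x3 = 0x3; word=0x19
[5+:1] len=1 & 0x1 = 0x1; word=0x39
[6+:1] mode=1 & 0x1 = 0x1; word=0x79
[7+:1] id=1 & 0x1 = 0x1; word=0xf9
word = 0xf9 → little-endian bytes:
  [0]=0xf9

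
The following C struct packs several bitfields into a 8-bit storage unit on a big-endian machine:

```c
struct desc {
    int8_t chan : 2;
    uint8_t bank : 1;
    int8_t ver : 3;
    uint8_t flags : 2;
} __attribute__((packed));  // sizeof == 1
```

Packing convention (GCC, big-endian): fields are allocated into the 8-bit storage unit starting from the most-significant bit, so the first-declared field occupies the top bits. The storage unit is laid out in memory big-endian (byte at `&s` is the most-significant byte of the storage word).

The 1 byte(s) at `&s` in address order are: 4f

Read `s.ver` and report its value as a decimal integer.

[0]=0x4f (big-endian) → word 0x4f
chan:2 @ bit 6 → (0x4f>>6)&0x3 = 0x1
bank:1 @ bit 5 → (0x4f>>5)&0x1 = 0x0
ver:3 @ bit 2 → (0x4f>>2)&0x7 = 0x3  ←
flags:2 @ bit 0 → (0x4f>>0)&0x3 = 0x3
ver signed 3b, MSB=0: value = 3

3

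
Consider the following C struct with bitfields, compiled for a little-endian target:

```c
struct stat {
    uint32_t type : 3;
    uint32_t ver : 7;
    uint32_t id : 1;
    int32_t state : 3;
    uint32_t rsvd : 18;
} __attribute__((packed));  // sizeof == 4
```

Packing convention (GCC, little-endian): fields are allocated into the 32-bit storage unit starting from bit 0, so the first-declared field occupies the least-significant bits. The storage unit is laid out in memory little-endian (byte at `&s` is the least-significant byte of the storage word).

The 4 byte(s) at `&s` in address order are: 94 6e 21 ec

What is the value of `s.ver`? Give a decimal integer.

[0]=0x94 [1]=0x6e [2]=0x21 [3]=0xec (little-endian) → word 0xec216e94
type:3 @ bit 0 → (0xec216e94>>0)&0x7 = 0x4
ver:7 @ bit 3 → (0xec216e94>>3)&0x7f = 0x52  ←
id:1 @ bit 10 → (0xec216e94>>10)&0x1 = 0x1
state:3 @ bit 11 → (0xec216e94>>11)&0x7 = 0x5
rsvd:18 @ bit 14 → (0xec216e94>>14)&0x3ffff = 0x3b085

82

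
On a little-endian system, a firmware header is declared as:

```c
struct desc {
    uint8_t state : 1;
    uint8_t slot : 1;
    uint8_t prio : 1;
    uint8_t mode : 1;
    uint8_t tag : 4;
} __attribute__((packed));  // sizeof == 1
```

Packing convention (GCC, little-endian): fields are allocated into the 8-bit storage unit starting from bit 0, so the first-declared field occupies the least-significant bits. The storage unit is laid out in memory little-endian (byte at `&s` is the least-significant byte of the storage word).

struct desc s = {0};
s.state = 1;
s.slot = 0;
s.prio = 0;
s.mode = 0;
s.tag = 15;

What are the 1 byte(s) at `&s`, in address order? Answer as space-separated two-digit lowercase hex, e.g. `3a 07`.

f1

state (1b) val=1 bits=0x1 at bit 0: 0x01
slot (1b) val=0 bits=0x0 at bit 1: 0x01
prio (1b) val=0 bits=0x0 at bit 2: 0x01
mode (1b) val=0 bits=0x0 at bit 3: 0x01
tag (4b) val=15 bits=0xf at bit 4: 0xf1
word = 0xf1 → little-endian bytes:
  [0]=0xf1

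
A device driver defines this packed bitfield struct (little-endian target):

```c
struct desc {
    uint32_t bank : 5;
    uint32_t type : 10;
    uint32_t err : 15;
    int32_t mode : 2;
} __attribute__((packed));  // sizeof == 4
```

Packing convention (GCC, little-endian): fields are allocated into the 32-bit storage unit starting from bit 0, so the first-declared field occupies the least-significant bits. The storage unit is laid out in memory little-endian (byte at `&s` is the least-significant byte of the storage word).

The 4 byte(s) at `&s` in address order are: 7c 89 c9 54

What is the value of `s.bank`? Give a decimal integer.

28

[0]=0x7c [1]=0x89 [2]=0xc9 [3]=0x54 (little-endian) → word 0x54c9897c
bank [0+:5] = (word>>0) & 0x1f = 28  ←
type [5+:10] = (word>>5) & 0x3ff = 75
err [15+:15] = (word>>15) & 0x7fff = 10643
mode [30+:2] = (word>>30) & 0x3 = 1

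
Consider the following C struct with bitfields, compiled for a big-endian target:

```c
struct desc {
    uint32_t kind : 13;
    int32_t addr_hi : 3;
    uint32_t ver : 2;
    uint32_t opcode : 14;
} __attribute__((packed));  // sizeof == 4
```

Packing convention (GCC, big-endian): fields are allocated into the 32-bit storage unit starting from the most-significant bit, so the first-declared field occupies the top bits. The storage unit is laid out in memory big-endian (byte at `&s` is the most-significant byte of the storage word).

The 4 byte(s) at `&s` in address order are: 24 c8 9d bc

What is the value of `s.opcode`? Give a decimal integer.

7612

[0]=0x24 [1]=0xc8 [2]=0x9d [3]=0xbc (big-endian) → word 0x24c89dbc
kind [19+:13] = (word>>19) & 0x1fff = 1177
addr_hi [16+:3] = (word>>16) & 0x7 = 0
ver [14+:2] = (word>>14) & 0x3 = 2
opcode [0+:14] = (word>>0) & 0x3fff = 7612  ←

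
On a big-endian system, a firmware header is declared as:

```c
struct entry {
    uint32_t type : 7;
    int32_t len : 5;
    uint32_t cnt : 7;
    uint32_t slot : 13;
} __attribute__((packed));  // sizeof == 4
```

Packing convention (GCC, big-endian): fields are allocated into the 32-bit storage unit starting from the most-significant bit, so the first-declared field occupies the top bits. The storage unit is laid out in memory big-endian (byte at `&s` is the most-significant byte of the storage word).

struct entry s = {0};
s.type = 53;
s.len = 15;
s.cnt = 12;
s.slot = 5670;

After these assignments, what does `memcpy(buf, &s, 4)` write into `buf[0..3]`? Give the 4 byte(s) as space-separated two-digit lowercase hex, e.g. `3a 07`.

6a f1 96 26

[25+:7] type=53 & 0x7f = 0x35; word=0x6a000000
[20+:5] len=15 & 0x1f = 0xf; word=0x6af00000
[13+:7] cnt=12 & 0x7f = 0xc; word=0x6af18000
[0+:13] slot=5670 & 0x1fff = 0x1626; word=0x6af19626
word = 0x6af19626 → big-endian bytes:
  [0]=0x6a  [1]=0xf1  [2]=0x96  [3]=0x26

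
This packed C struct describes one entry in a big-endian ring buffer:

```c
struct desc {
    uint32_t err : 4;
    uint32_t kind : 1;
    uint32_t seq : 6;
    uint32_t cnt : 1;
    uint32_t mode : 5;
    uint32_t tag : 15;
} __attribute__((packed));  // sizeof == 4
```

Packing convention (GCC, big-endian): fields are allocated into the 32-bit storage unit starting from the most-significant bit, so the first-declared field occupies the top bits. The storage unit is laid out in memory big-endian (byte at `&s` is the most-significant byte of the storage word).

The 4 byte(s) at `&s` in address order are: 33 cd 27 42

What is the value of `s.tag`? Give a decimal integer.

10050

[0]=0x33 [1]=0xcd [2]=0x27 [3]=0x42 (big-endian) → word 0x33cd2742
err [28+:4] = (word>>28) & 0xf = 3
kind [27+:1] = (word>>27) & 0x1 = 0
seq [21+:6] = (word>>21) & 0x3f = 30
cnt [20+:1] = (word>>20) & 0x1 = 0
mode [15+:5] = (word>>15) & 0x1f = 26
tag [0+:15] = (word>>0) & 0x7fff = 10050  ←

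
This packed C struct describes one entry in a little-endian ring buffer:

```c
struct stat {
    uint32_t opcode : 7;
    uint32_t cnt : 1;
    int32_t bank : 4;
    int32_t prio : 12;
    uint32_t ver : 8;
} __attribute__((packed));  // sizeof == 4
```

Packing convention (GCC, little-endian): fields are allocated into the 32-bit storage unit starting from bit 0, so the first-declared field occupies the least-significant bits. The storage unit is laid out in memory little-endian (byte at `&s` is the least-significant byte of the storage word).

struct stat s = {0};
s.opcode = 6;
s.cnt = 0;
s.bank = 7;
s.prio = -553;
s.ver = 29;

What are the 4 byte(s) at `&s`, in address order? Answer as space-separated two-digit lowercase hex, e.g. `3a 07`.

06 77 dd 1d

[0+:7] opcode=6 & 0x7f = 0x6; word=0x00000006
[7+:1] cnt=0 & 0x1 = 0x0; word=0x00000006
[8+:4] bank=7 & 0xf = 0x7; word=0x00000706
[12+:12] prio=-553 & 0xfff = 0xdd7; word=0x00dd7706
[24+:8] ver=29 & 0xff = 0x1d; word=0x1ddd7706
word = 0x1ddd7706 → little-endian bytes:
  [0]=0x06  [1]=0x77  [2]=0xdd  [3]=0x1d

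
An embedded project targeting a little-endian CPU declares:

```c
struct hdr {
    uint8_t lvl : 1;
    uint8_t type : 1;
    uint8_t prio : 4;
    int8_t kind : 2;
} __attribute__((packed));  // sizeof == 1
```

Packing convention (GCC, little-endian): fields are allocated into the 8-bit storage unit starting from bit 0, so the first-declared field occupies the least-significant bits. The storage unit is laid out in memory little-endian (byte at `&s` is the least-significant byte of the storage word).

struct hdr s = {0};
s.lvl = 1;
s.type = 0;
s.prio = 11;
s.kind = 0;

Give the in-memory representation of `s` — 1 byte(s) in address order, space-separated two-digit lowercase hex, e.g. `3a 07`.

lvl:1 = 1 → 0x1 << 0 → word 0x01
type:1 = 0 → 0x0 << 1 → word 0x01
prio:4 = 11 → 0xb << 2 → word 0x2d
kind:2 = 0 → 0x0 << 6 → word 0x2d
word = 0x2d → little-endian bytes:
  [0]=0x2d

2d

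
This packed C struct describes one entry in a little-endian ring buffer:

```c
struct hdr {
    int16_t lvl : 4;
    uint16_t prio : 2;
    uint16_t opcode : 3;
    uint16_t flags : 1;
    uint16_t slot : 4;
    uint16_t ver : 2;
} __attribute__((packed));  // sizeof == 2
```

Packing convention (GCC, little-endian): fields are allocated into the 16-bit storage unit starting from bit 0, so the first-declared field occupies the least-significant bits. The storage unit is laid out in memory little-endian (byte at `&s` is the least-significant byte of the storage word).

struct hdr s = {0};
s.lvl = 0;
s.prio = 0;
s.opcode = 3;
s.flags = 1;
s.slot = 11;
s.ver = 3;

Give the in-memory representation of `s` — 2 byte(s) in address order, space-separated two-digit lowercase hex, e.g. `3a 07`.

c0 ee

[0+:4] lvl=0 & 0xf = 0x0; word=0x0000
[4+:2] prio=0 & 0x3 = 0x0; word=0x0000
[6+:3] opcode=3 & 0x7 = 0x3; word=0x00c0
[9+:1] flags=1 & 0x1 = 0x1; word=0x02c0
[10+:4] slot=11 & 0xf = 0xb; word=0x2ec0
[14+:2] ver=3 & 0x3 = 0x3; word=0xeec0
word = 0xeec0 → little-endian bytes:
  [0]=0xc0  [1]=0xee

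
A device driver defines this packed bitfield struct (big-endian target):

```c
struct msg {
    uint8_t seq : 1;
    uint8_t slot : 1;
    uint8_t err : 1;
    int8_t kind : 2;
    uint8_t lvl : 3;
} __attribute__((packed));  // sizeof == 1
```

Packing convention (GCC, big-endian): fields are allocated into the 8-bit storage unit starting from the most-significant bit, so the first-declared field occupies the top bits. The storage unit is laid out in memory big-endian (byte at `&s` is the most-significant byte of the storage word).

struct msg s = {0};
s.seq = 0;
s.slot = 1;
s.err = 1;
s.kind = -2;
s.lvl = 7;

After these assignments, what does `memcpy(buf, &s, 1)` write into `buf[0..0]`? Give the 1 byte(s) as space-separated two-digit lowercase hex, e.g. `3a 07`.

77

seq (1b) val=0 bits=0x0 at bit 7: 0x00
slot (1b) val=1 bits=0x1 at bit 6: 0x40
err (1b) val=1 bits=0x1 at bit 5: 0x60
kind (2b) val=-2 bits=0x2 at bit 3: 0x70
lvl (3b) val=7 bits=0x7 at bit 0: 0x77
word = 0x77 → big-endian bytes:
  [0]=0x77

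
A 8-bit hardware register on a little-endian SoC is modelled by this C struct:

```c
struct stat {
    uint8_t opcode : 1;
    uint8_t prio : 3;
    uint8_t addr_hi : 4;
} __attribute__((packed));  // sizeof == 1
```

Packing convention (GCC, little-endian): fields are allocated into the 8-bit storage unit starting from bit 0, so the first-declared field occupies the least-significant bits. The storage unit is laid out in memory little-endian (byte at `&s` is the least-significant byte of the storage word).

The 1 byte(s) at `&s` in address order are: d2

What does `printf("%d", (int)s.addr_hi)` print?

[0]=0xd2 (little-endian) → word 0xd2
opcode:1 @ bit 0 → (0xd2>>0)&0x1 = 0x0
prio:3 @ bit 1 → (0xd2>>1)&0x7 = 0x1
addr_hi:4 @ bit 4 → (0xd2>>4)&0xf = 0xd  ←

13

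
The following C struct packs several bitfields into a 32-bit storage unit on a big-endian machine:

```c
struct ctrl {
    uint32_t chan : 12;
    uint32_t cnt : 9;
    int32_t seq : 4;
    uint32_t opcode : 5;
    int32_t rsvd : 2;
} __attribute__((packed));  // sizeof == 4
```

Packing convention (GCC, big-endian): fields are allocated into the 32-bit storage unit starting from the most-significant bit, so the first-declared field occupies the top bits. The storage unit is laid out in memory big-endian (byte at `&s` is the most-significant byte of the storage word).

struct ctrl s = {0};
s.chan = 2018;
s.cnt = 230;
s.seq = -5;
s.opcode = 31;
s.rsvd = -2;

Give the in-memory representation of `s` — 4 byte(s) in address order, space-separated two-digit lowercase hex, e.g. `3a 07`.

[20+:12] chan=2018 & 0xfff = 0x7e2; word=0x7e200000
[11+:9] cnt=230 & 0x1ff = 0xe6; word=0x7e273000
[7+:4] seq=-5 & 0xf = 0xb; word=0x7e273580
[2+:5] opcode=31 & 0x1f = 0x1f; word=0x7e2735fc
[0+:2] rsvd=-2 & 0x3 = 0x2; word=0x7e2735fe
word = 0x7e2735fe → big-endian bytes:
  [0]=0x7e  [1]=0x27  [2]=0x35  [3]=0xfe

7e 27 35 fe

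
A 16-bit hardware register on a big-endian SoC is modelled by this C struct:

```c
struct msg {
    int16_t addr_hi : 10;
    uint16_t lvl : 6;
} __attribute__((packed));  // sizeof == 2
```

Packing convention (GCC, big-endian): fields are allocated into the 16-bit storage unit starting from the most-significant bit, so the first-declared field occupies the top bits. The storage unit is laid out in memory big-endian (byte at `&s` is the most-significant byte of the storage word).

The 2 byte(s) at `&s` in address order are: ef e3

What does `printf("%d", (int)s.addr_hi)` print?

-65

[0]=0xef [1]=0xe3 (big-endian) → word 0xefe3
addr_hi [6+:10] = (word>>6) & 0x3ff = 959  ←
lvl [0+:6] = (word>>0) & 0x3f = 35
addr_hi signed 10b, MSB=1: 959 - 1024 = -65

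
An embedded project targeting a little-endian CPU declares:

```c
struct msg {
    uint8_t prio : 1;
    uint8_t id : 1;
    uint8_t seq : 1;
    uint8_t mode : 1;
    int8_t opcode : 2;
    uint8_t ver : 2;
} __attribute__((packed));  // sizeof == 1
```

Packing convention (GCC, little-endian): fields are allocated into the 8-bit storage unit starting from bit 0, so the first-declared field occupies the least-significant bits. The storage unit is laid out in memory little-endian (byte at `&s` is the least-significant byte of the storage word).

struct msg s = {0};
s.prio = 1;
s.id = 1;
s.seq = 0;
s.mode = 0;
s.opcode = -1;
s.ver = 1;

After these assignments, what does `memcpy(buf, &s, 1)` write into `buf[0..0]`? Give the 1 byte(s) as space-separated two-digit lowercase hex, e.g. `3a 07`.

73

prio (1b) val=1 bits=0x1 at bit 0: 0x01
id (1b) val=1 bits=0x1 at bit 1: 0x03
seq (1b) val=0 bits=0x0 at bit 2: 0x03
mode (1b) val=0 bits=0x0 at bit 3: 0x03
opcode (2b) val=-1 bits=0x3 at bit 4: 0x33
ver (2b) val=1 bits=0x1 at bit 6: 0x73
word = 0x73 → little-endian bytes:
  [0]=0x73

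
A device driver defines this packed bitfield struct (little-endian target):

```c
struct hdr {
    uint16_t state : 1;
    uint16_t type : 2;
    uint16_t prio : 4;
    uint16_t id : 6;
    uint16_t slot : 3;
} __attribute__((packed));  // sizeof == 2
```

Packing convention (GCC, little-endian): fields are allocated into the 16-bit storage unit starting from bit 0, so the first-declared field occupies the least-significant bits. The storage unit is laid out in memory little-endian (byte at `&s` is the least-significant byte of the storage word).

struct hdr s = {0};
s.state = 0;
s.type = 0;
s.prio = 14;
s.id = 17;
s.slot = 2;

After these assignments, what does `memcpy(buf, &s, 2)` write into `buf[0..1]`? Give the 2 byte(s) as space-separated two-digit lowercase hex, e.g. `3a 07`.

[0+:1] state=0 & 0x1 = 0x0; word=0x0000
[1+:2] type=0 & 0x3 = 0x0; word=0x0000
[3+:4] prio=14 & 0xf = 0xe; word=0x0070
[7+:6] id=17 & 0x3f = 0x11; word=0x08f0
[13+:3] slot=2 & 0x7 = 0x2; word=0x48f0
word = 0x48f0 → little-endian bytes:
  [0]=0xf0  [1]=0x48

f0 48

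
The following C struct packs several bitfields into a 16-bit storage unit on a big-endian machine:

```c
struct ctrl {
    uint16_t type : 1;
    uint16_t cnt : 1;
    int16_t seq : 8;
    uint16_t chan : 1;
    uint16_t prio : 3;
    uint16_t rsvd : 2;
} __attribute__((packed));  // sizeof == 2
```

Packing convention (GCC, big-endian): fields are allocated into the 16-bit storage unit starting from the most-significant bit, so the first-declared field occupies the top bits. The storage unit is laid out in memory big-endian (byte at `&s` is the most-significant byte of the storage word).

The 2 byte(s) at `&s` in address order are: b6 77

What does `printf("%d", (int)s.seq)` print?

-39

[0]=0xb6 [1]=0x77 (big-endian) → word 0xb677
type [15+:1] = (word>>15) & 0x1 = 1
cnt [14+:1] = (word>>14) & 0x1 = 0
seq [6+:8] = (word>>6) & 0xff = 217  ←
chan [5+:1] = (word>>5) & 0x1 = 1
prio [2+:3] = (word>>2) & 0x7 = 5
rsvd [0+:2] = (word>>0) & 0x3 = 3
seq signed 8b, MSB=1: 217 - 256 = -39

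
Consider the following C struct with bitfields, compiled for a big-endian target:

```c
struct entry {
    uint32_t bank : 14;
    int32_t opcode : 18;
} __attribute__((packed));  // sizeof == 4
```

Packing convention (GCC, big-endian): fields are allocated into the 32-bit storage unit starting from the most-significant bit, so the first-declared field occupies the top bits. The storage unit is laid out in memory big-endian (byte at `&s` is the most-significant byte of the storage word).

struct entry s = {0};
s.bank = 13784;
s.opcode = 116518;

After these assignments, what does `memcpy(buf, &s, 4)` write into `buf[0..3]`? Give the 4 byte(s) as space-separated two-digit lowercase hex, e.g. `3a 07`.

d7 61 c7 26

[18+:14] bank=13784 & 0x3fff = 0x35d8; word=0xd7600000
[0+:18] opcode=116518 & 0x3ffff = 0x1c726; word=0xd761c726
word = 0xd761c726 → big-endian bytes:
  [0]=0xd7  [1]=0x61  [2]=0xc7  [3]=0x26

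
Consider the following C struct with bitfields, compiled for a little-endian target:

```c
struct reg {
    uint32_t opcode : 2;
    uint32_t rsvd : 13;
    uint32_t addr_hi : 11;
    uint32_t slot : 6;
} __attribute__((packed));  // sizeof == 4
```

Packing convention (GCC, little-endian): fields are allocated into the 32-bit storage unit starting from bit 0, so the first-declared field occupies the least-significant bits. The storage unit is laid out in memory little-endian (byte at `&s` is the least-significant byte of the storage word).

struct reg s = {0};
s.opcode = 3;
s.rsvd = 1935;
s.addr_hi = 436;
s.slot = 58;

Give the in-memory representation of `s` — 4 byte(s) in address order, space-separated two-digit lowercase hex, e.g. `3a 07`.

opcode:2 = 3 → 0x3 << 0 → word 0x00000003
rsvd:13 = 1935 → 0x78f << 2 → word 0x00001e3f
addr_hi:11 = 436 → 0x1b4 << 15 → word 0x00da1e3f
slot:6 = 58 → 0x3a << 26 → word 0xe8da1e3f
word = 0xe8da1e3f → little-endian bytes:
  [0]=0x3f  [1]=0x1e  [2]=0xda  [3]=0xe8

3f 1e da e8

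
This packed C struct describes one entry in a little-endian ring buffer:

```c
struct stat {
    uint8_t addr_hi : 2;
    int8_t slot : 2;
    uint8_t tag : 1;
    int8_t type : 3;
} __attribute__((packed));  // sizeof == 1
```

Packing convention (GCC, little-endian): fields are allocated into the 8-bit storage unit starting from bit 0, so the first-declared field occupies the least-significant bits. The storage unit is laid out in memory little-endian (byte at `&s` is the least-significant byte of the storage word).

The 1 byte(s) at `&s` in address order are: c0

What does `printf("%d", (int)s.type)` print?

-2

[0]=0xc0 (little-endian) → word 0xc0
addr_hi [0+:2] = (word>>0) & 0x3 = 0
slot [2+:2] = (word>>2) & 0x3 = 0
tag [4+:1] = (word>>4) & 0x1 = 0
type [5+:3] = (word>>5) & 0x7 = 6  ←
type signed 3b, MSB=1: 6 - 8 = -2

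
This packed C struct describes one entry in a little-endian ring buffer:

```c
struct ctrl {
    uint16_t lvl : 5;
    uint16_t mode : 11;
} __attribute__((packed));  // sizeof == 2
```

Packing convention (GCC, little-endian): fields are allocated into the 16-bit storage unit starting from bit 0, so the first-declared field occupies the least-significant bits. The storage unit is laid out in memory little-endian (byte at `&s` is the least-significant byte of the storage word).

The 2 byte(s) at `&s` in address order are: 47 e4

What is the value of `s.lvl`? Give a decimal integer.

7

[0]=0x47 [1]=0xe4 (little-endian) → word 0xe447
lvl [0+:5] = (word>>0) & 0x1f = 7  ←
mode [5+:11] = (word>>5) & 0x7ff = 1826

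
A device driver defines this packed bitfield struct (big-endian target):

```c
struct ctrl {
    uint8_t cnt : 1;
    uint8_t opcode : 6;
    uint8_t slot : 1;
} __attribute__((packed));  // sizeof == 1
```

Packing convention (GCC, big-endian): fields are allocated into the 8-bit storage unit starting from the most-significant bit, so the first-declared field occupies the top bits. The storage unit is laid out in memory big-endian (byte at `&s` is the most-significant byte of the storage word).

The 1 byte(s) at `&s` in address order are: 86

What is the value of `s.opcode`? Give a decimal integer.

3

[0]=0x86 (big-endian) → word 0x86
cnt:1 @ bit 7 → (0x86>>7)&0x1 = 0x1
opcode:6 @ bit 1 → (0x86>>1)&0x3f = 0x3  ←
slot:1 @ bit 0 → (0x86>>0)&0x1 = 0x0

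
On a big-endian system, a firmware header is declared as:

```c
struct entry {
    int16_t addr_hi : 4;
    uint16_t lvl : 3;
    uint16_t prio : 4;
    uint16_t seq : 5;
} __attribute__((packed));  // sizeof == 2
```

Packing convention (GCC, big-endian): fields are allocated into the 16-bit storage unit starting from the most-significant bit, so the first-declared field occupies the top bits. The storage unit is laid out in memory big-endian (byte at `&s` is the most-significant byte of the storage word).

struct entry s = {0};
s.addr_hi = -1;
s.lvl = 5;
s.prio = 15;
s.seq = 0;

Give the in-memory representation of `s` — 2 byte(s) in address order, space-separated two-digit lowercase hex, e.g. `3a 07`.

addr_hi:4 = -1 → 0xf << 12 → word 0xf000
lvl:3 = 5 → 0x5 << 9 → word 0xfa00
prio:4 = 15 → 0xf << 5 → word 0xfbe0
seq:5 = 0 → 0x0 << 0 → word 0xfbe0
word = 0xfbe0 → big-endian bytes:
  [0]=0xfb  [1]=0xe0

fb e0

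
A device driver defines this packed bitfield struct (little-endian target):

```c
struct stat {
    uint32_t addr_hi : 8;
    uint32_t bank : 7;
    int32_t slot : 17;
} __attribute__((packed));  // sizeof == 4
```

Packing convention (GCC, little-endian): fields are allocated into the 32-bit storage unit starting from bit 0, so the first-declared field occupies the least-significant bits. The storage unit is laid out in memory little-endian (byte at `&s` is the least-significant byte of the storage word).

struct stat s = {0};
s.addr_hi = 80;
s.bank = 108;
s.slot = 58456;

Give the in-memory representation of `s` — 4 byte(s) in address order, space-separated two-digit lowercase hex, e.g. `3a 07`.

[0+:8] addr_hi=80 & 0xff = 0x50; word=0x00000050
[8+:7] bank=108 & 0x7f = 0x6c; word=0x00006c50
[15+:17] slot=58456 & 0x1ffff = 0xe458; word=0x722c6c50
word = 0x722c6c50 → little-endian bytes:
  [0]=0x50  [1]=0x6c  [2]=0x2c  [3]=0x72

50 6c 2c 72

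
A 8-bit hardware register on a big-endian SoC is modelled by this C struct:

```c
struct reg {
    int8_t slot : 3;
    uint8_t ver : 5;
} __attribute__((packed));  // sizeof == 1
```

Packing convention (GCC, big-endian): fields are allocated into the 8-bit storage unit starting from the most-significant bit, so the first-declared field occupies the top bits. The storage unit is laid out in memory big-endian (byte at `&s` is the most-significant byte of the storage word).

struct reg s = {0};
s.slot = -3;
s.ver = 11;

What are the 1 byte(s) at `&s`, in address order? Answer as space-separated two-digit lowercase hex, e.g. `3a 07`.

slot:3 = -3 → 0x5 << 5 → word 0xa0
ver:5 = 11 → 0xb << 0 → word 0xab
word = 0xab → big-endian bytes:
  [0]=0xab

ab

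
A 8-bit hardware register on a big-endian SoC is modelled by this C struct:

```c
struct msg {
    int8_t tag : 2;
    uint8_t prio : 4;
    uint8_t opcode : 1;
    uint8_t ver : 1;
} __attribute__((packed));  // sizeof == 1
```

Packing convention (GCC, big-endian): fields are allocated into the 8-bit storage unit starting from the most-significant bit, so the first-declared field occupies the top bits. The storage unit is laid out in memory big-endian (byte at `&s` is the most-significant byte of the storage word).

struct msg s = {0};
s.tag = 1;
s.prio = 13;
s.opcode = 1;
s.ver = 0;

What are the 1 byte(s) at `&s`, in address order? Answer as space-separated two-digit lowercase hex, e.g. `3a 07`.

76

tag (2b) val=1 bits=0x1 at bit 6: 0x40
prio (4b) val=13 bits=0xd at bit 2: 0x74
opcode (1b) val=1 bits=0x1 at bit 1: 0x76
ver (1b) val=0 bits=0x0 at bit 0: 0x76
word = 0x76 → big-endian bytes:
  [0]=0x76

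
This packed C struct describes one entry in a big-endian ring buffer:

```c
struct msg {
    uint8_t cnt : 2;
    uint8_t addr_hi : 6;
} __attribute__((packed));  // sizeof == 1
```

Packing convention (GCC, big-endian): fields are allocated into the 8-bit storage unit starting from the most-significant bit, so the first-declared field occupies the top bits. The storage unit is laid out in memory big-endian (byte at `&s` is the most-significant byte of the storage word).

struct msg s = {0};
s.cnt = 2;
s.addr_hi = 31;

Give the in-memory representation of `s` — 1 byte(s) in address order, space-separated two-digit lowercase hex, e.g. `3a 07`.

cnt:2 = 2 → 0x2 << 6 → word 0x80
addr_hi:6 = 31 → 0x1f << 0 → word 0x9f
word = 0x9f → big-endian bytes:
  [0]=0x9f

9f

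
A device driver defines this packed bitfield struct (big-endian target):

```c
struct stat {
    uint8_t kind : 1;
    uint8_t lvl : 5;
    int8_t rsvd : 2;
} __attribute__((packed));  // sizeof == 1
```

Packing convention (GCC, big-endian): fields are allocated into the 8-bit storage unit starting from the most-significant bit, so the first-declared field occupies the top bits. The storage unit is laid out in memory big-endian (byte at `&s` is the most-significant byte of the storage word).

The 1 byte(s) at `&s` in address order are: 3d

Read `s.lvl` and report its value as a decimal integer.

[0]=0x3d (big-endian) → word 0x3d
kind:1 @ bit 7 → (0x3d>>7)&0x1 = 0x0
lvl:5 @ bit 2 → (0x3d>>2)&0x1f = 0xf  ←
rsvd:2 @ bit 0 → (0x3d>>0)&0x3 = 0x1

15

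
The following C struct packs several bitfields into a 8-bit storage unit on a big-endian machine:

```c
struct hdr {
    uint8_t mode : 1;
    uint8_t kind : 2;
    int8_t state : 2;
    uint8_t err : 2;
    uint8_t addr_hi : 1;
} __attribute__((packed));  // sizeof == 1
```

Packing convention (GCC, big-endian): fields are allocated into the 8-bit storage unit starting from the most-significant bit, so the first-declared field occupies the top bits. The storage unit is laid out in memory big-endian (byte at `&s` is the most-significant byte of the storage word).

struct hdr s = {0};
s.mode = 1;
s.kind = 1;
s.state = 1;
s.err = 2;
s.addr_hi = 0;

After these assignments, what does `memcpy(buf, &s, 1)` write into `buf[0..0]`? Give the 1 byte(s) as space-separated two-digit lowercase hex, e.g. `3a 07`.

mode (1b) val=1 bits=0x1 at bit 7: 0x80
kind (2b) val=1 bits=0x1 at bit 5: 0xa0
state (2b) val=1 bits=0x1 at bit 3: 0xa8
err (2b) val=2 bits=0x2 at bit 1: 0xac
addr_hi (1b) val=0 bits=0x0 at bit 0: 0xac
word = 0xac → big-endian bytes:
  [0]=0xac

ac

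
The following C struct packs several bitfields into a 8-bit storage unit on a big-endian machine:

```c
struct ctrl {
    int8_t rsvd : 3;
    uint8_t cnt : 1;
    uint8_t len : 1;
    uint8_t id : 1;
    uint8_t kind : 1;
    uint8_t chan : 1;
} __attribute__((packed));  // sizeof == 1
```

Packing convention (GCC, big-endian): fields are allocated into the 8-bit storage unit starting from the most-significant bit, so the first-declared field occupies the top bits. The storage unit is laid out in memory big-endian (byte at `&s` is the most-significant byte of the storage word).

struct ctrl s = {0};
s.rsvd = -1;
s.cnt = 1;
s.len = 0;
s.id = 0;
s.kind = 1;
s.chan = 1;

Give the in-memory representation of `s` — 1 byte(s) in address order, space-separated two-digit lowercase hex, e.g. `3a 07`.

rsvd (3b) val=-1 bits=0x7 at bit 5: 0xe0
cnt (1b) val=1 bits=0x1 at bit 4: 0xf0
len (1b) val=0 bits=0x0 at bit 3: 0xf0
id (1b) val=0 bits=0x0 at bit 2: 0xf0
kind (1b) val=1 bits=0x1 at bit 1: 0xf2
chan (1b) val=1 bits=0x1 at bit 0: 0xf3
word = 0xf3 → big-endian bytes:
  [0]=0xf3

f3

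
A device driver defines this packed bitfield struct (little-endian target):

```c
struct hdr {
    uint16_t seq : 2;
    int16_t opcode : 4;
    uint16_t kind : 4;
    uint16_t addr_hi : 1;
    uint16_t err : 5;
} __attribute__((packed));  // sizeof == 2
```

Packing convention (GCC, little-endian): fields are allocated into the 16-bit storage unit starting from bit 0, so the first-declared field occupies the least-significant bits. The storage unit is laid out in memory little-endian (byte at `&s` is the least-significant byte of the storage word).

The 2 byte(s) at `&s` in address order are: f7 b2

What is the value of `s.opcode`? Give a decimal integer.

[0]=0xf7 [1]=0xb2 (little-endian) → word 0xb2f7
seq:2 @ bit 0 → (0xb2f7>>0)&0x3 = 0x3
opcode:4 @ bit 2 → (0xb2f7>>2)&0xf = 0xd  ←
kind:4 @ bit 6 → (0xb2f7>>6)&0xf = 0xb
addr_hi:1 @ bit 10 → (0xb2f7>>10)&0x1 = 0x0
err:5 @ bit 11 → (0xb2f7>>11)&0x1f = 0x16
opcode signed 4b, MSB=1: 13 - 16 = -3

-3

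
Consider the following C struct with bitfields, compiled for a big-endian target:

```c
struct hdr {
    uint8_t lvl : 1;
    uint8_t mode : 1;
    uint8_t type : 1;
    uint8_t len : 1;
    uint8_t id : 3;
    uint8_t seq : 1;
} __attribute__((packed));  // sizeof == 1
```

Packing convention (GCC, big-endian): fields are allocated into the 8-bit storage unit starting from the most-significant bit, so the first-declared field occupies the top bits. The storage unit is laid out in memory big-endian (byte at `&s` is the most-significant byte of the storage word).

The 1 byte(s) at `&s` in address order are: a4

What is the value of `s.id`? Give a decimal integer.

2

[0]=0xa4 (big-endian) → word 0xa4
lvl [7+:1] = (word>>7) & 0x1 = 1
mode [6+:1] = (word>>6) & 0x1 = 0
type [5+:1] = (word>>5) & 0x1 = 1
len [4+:1] = (word>>4) & 0x1 = 0
id [1+:3] = (word>>1) & 0x7 = 2  ←
seq [0+:1] = (word>>0) & 0x1 = 0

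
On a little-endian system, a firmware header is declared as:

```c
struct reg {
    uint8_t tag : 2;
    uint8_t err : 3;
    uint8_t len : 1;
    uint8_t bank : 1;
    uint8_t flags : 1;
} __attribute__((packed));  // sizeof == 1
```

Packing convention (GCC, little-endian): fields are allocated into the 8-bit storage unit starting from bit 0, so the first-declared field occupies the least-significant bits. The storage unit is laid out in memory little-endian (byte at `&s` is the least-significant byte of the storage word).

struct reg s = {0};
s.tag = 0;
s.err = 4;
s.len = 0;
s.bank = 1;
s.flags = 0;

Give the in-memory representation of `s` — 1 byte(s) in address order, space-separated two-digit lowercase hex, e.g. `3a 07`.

50

tag (2b) val=0 bits=0x0 at bit 0: 0x00
err (3b) val=4 bits=0x4 at bit 2: 0x10
len (1b) val=0 bits=0x0 at bit 5: 0x10
bank (1b) val=1 bits=0x1 at bit 6: 0x50
flags (1b) val=0 bits=0x0 at bit 7: 0x50
word = 0x50 → little-endian bytes:
  [0]=0x50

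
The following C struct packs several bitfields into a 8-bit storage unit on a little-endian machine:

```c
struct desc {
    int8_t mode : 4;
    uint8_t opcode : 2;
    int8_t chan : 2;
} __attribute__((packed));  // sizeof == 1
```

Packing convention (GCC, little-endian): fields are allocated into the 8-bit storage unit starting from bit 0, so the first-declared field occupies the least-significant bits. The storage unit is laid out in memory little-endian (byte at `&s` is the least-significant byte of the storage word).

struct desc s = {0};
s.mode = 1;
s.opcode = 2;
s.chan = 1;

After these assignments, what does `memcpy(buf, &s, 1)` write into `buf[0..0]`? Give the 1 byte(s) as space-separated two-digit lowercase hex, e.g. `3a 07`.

61

[0+:4] mode=1 & 0xf = 0x1; word=0x01
[4+:2] opcode=2 & 0x3 = 0x2; word=0x21
[6+:2] chan=1 & 0x3 = 0x1; word=0x61
word = 0x61 → little-endian bytes:
  [0]=0x61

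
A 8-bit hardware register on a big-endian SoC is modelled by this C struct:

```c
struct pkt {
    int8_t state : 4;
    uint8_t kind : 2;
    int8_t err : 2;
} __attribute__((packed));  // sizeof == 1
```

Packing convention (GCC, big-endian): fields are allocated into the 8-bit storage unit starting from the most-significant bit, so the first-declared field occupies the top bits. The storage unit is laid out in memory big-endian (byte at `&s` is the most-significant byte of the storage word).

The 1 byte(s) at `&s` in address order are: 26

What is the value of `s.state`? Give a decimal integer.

2

[0]=0x26 (big-endian) → word 0x26
state [4+:4] = (word>>4) & 0xf = 2  ←
kind [2+:2] = (word>>2) & 0x3 = 1
err [0+:2] = (word>>0) & 0x3 = 2
state signed 4b, MSB=0: value = 2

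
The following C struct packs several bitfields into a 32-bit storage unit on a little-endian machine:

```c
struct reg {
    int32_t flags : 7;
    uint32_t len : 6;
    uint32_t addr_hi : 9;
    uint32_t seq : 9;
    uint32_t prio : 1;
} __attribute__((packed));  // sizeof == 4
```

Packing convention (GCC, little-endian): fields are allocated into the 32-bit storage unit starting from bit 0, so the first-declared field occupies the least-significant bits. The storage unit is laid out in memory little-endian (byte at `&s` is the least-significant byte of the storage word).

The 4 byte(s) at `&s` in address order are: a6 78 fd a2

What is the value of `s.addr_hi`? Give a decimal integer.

[0]=0xa6 [1]=0x78 [2]=0xfd [3]=0xa2 (little-endian) → word 0xa2fd78a6
flags:7 @ bit 0 → (0xa2fd78a6>>0)&0x7f = 0x26
len:6 @ bit 7 → (0xa2fd78a6>>7)&0x3f = 0x31
addr_hi:9 @ bit 13 → (0xa2fd78a6>>13)&0x1ff = 0x1eb  ←
seq:9 @ bit 22 → (0xa2fd78a6>>22)&0x1ff = 0x8b
prio:1 @ bit 31 → (0xa2fd78a6>>31)&0x1 = 0x1

491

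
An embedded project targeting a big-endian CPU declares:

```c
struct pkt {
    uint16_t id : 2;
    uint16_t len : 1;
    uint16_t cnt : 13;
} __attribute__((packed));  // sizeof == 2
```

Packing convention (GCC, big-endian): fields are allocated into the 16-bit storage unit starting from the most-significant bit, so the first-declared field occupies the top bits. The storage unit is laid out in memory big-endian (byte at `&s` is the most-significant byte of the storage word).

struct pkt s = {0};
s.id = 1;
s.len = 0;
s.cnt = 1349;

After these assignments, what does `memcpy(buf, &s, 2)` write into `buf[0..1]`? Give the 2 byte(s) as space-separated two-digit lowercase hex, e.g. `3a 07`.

45 45

id (2b) val=1 bits=0x1 at bit 14: 0x4000
len (1b) val=0 bits=0x0 at bit 13: 0x4000
cnt (13b) val=1349 bits=0x545 at bit 0: 0x4545
word = 0x4545 → big-endian bytes:
  [0]=0x45  [1]=0x45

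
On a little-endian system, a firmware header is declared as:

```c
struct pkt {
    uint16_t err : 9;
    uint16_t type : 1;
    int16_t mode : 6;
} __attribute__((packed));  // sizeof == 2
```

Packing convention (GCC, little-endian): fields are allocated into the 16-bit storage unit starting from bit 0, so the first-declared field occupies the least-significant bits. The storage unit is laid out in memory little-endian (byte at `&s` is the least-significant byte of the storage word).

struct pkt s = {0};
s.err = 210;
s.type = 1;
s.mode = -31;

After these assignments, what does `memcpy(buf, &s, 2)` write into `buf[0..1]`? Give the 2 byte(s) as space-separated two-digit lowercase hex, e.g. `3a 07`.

[0+:9] err=210 & 0x1ff = 0xd2; word=0x00d2
[9+:1] type=1 & 0x1 = 0x1; word=0x02d2
[10+:6] mode=-31 & 0x3f = 0x21; word=0x86d2
word = 0x86d2 → little-endian bytes:
  [0]=0xd2  [1]=0x86

d2 86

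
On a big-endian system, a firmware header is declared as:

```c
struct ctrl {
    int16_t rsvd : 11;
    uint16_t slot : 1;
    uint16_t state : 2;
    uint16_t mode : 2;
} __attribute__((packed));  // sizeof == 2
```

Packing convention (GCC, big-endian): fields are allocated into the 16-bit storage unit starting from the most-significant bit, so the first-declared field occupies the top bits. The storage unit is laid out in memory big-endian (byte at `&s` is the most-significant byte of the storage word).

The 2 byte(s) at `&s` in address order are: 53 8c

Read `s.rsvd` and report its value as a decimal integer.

668

[0]=0x53 [1]=0x8c (big-endian) → word 0x538c
rsvd [5+:11] = (word>>5) & 0x7ff = 668  ←
slot [4+:1] = (word>>4) & 0x1 = 0
state [2+:2] = (word>>2) & 0x3 = 3
mode [0+:2] = (word>>0) & 0x3 = 0
rsvd signed 11b, MSB=0: value = 668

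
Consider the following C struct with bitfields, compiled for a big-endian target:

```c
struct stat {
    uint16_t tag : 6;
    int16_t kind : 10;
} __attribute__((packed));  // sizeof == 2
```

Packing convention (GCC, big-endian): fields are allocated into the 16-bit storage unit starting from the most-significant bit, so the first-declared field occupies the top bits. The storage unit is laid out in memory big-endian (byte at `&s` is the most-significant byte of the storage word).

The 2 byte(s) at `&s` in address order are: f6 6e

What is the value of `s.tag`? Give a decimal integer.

61

[0]=0xf6 [1]=0x6e (big-endian) → word 0xf66e
tag:6 @ bit 10 → (0xf66e>>10)&0x3f = 0x3d  ←
kind:10 @ bit 0 → (0xf66e>>0)&0x3ff = 0x26e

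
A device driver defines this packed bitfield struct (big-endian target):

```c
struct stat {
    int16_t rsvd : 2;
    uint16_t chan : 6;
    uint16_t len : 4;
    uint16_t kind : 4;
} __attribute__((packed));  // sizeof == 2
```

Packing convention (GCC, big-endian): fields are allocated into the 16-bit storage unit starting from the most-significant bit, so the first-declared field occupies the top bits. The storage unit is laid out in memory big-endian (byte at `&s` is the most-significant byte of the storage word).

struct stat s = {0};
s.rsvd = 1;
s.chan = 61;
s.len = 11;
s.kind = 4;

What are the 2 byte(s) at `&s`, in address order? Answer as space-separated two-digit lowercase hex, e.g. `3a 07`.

rsvd:2 = 1 → 0x1 << 14 → word 0x4000
chan:6 = 61 → 0x3d << 8 → word 0x7d00
len:4 = 11 → 0xb << 4 → word 0x7db0
kind:4 = 4 → 0x4 << 0 → word 0x7db4
word = 0x7db4 → big-endian bytes:
  [0]=0x7d  [1]=0xb4

7d b4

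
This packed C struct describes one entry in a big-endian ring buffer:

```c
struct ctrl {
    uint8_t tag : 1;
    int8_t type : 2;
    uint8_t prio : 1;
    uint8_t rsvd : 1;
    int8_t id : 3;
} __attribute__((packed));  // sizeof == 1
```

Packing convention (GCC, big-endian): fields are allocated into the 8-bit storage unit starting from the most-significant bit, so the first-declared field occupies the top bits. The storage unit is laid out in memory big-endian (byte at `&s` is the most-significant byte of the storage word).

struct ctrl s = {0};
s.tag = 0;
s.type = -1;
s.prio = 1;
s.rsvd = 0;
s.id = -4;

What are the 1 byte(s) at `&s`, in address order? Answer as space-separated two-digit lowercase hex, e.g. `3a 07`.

74

tag:1 = 0 → 0x0 << 7 → word 0x00
type:2 = -1 → 0x3 << 5 → word 0x60
prio:1 = 1 → 0x1 << 4 → word 0x70
rsvd:1 = 0 → 0x0 << 3 → word 0x70
id:3 = -4 → 0x4 << 0 → word 0x74
word = 0x74 → big-endian bytes:
  [0]=0x74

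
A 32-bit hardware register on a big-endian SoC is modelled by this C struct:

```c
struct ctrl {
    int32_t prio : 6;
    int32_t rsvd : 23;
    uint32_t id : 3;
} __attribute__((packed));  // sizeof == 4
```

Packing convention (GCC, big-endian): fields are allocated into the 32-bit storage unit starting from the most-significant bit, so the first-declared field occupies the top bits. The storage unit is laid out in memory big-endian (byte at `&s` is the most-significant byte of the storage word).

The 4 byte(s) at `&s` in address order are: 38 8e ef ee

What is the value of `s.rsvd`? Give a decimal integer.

[0]=0x38 [1]=0x8e [2]=0xef [3]=0xee (big-endian) → word 0x388eefee
prio:6 @ bit 26 → (0x388eefee>>26)&0x3f = 0xe
rsvd:23 @ bit 3 → (0x388eefee>>3)&0x7fffff = 0x11ddfd  ←
id:3 @ bit 0 → (0x388eefee>>0)&0x7 = 0x6
rsvd signed 23b, MSB=0: value = 1170941

1170941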